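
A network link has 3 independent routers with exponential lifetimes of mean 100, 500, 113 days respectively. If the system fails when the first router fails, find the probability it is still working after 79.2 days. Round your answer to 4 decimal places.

0.1918

The first failure time is exponential with rate Σλ_i = 1/100 + 1/500 + 1/113 = 0.0208496 per day.
P(min > 79.2) = e^(−0.0208496·79.2) = e^(−1.6513) ≈ 0.1918.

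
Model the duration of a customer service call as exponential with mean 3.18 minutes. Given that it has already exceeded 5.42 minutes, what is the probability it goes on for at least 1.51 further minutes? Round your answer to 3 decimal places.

0.622

The rate is λ = 1/3.18 = 0.314465 per minute.
P(X > s+t | X > s) = e^(−λ(s+t))/e^(−λs) = e^(−λt), independent of s = 5.42.
P(X > 1.51) = e^(−0.47484) ≈ 0.622.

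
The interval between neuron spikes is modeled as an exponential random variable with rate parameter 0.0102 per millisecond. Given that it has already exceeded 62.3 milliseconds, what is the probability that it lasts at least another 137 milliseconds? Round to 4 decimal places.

0.2472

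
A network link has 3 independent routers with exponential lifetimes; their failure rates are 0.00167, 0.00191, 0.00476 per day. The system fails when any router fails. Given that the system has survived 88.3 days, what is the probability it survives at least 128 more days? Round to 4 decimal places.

0.3439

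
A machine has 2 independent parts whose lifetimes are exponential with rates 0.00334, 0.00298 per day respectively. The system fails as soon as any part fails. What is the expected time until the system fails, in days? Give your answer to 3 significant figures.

158

The time to first failure is exponential with rate Σλ = 0.00334 + 0.00298 = 0.00632.
E[min] = 1/Σλ = 1/0.00632 = 158.228 days.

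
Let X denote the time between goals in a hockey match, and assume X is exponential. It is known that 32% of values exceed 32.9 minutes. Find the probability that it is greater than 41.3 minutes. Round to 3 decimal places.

e^(−λ·32.9) = 0.32 ⇒ λ = −ln(0.32)/32.9 = 0.0346333.
P(X > 41.3) = e^(−0.0346333·41.3) = e^(−1.4304) ≈ 0.239.

0.239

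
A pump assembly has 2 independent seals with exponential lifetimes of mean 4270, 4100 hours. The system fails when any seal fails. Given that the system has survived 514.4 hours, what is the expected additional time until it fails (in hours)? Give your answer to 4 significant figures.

2092

First-failure rate Σλ = 1/4270 + 1/4100 = 0.000478094.
By memorylessness the expected residual is 1/Σλ = 2091.64 hours, regardless of the 514.4 already elapsed.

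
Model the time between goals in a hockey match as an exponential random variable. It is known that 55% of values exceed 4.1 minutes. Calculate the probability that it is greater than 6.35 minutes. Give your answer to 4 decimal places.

e^(−λ·4.1) = 0.55 ⇒ λ = −ln(0.55)/4.1 = 0.145814.
P(X > 6.35) = e^(−0.145814·6.35) = e^(−0.92592) ≈ 0.3962.

0.3962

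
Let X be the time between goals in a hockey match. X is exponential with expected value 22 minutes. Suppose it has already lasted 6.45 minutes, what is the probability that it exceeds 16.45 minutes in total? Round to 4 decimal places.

0.6347

The rate is λ = 1/22 = 0.0454545 per minute.
By the memoryless property, P(X > 6.45+10 | X > 6.45) = P(X > 10).
P(X > 10) = e^(−0.45455) ≈ 0.6347.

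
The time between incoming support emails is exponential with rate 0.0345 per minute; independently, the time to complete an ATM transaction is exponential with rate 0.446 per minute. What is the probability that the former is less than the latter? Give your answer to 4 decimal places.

0.0718

λ_1 = 0.0345, λ_2 = 0.446.
For independent exponentials, P(the former < the latter) = λ_1/(λ_1+λ_2) = 0.0345/0.4805 ≈ 0.0718.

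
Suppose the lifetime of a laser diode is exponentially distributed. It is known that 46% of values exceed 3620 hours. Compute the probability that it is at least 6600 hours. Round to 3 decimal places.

0.243

e^(−λ·3620) = 0.46 ⇒ λ = −ln(0.46)/3620 = 0.000214511.
P(X > 6600) = e^(−0.000214511·6600) = e^(−1.4158) ≈ 0.243.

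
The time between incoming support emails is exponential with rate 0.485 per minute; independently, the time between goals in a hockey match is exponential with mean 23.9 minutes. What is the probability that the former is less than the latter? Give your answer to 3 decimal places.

0.921

λ_1 = 0.485, λ_2 = 1/23.9 = 0.041841.
For independent exponentials, P(the former < the latter) = λ_1/(λ_1+λ_2) = 0.485/0.526841 ≈ 0.921.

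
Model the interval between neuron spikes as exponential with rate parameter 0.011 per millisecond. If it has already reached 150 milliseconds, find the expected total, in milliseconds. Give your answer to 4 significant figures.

By memorylessness, E[X | X > 150] = 150 + 1/λ = 150 + 90.9091 = 240.909 milliseconds.

240.9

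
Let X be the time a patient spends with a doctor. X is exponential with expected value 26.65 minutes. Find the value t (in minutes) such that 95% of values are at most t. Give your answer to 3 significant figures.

79.8

The rate is λ = 1/26.65 = 0.0375235 per minute.
Set 1 − e^(−λt) = 0.95, so t = −ln(0.05)/λ = 2.9957/0.0375235 ≈ 79.8363 minutes.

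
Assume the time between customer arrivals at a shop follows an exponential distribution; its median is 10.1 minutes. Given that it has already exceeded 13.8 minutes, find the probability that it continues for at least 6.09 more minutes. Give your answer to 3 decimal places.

0.658

For an exponential, median = ln(2)/λ, so λ = ln 2 / 10.1 = 0.0686284 per minute.
The exponential is memoryless, so the remaining time is again Exp(λ): the condition X > 13.8 is irrelevant.
P(X > 6.09) = e^(−0.41795) ≈ 0.658.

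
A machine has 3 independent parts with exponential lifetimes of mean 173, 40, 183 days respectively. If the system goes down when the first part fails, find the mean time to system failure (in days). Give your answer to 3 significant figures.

27.6

The first failure time is exponential with rate Σλ_i = 1/173 + 1/40 + 1/183 = 0.0362448 per day.
E[min] = 1/Σλ = 1/0.0362448 = 27.5901 days.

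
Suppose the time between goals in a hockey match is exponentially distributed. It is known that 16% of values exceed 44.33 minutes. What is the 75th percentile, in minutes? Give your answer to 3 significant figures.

33.5

e^(−λ·44.33) = 0.16 ⇒ λ = −ln(0.16)/44.33 = 0.0413395.
75th percentile: 1 − e^(−λt) = 0.75, t = −ln(0.25)/λ = 33.5344 minutes.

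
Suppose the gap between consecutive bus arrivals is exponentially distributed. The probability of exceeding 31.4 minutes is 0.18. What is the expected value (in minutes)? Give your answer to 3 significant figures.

e^(−λ·31.4) = 0.18 ⇒ λ = −ln(0.18)/31.4 = 0.0546114.
Mean = 1/λ = 18.3112 minutes.

18.3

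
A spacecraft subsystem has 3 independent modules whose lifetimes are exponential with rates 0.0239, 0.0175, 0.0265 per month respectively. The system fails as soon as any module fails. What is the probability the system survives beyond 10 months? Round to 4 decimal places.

The time to first failure is exponential with rate Σλ = 0.0239 + 0.0175 + 0.0265 = 0.0679.
P(min > 10) = e^(−0.0679·10) = e^(−0.679) ≈ 0.5071.

0.5071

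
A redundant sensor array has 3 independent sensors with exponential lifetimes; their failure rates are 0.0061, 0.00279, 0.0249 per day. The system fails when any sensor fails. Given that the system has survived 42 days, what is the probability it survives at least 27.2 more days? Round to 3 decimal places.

0.399

Time to first failure ~ Exp(Σλ) with Σλ = 0.03379.
By memorylessness, P(T > 42+27.2 | T > 42) = P(T > 27.2) = e^(−0.03379·27.2) ≈ 0.399.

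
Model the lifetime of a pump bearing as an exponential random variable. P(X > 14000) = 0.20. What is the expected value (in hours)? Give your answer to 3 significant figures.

e^(−λ·14000) = 0.20 ⇒ λ = −ln(0.20)/14000 = 0.00011496.
Mean = 1/λ = 8698.69 hours.

8700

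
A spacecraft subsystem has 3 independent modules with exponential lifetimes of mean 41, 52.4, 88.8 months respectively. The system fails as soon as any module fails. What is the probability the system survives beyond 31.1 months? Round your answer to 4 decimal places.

The first failure time is exponential with rate Σλ_i = 1/41 + 1/52.4 + 1/88.8 = 0.0547355 per month.
P(min > 31.1) = e^(−0.0547355·31.1) = e^(−1.7023) ≈ 0.1823.

0.1823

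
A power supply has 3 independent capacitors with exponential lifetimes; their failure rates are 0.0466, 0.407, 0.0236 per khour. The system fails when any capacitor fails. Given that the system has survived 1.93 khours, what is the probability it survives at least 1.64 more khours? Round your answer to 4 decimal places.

Time to first failure ~ Exp(Σλ) with Σλ = 0.4772.
By memorylessness, P(T > 1.93+1.64 | T > 1.93) = P(T > 1.64) = e^(−0.4772·1.64) ≈ 0.4572.

0.4572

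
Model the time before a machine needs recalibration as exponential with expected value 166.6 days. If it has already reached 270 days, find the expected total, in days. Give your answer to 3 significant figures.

437

The rate is λ = 1/166.6 = 0.0060024 per day.
By memorylessness, E[X | X > 270] = 270 + 1/λ = 270 + 166.6 = 436.6 days.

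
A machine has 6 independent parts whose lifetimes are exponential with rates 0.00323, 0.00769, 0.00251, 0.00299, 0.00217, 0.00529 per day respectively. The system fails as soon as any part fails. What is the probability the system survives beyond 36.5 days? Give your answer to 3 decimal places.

The time to first failure is exponential with rate Σλ = 0.00323 + 0.00769 + 0.00251 + 0.00299 + 0.00217 + 0.00529 = 0.02388.
P(min > 36.5) = e^(−0.02388·36.5) = e^(−0.87162) ≈ 0.418.

0.418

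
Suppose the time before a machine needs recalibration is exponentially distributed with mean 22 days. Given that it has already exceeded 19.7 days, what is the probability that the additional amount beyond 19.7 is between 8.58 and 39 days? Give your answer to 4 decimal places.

The rate is λ = 1/22 = 0.0454545 per day.
Memoryless: the residual past 19.7 is again Exp(λ).
P(8.58 < residual < 39) = e^(−λ·8.58) − e^(−λ·39) = 0.67706 − 0.16987 ≈ 0.5072.

0.5072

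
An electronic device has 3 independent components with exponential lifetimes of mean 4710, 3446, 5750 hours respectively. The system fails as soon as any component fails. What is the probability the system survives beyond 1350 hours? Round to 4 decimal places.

The first failure time is exponential with rate Σλ_i = 1/4710 + 1/3446 + 1/5750 = 0.000676419 per hour.
P(min > 1350) = e^(−0.000676419·1350) = e^(−0.91317) ≈ 0.4013.

0.4013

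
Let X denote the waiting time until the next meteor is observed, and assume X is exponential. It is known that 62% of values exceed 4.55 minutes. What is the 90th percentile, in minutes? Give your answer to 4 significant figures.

21.92

e^(−λ·4.55) = 0.62 ⇒ λ = −ln(0.62)/4.55 = 0.105063.
90th percentile: 1 − e^(−λt) = 0.9, t = −ln(0.1)/λ = 21.9163 minutes.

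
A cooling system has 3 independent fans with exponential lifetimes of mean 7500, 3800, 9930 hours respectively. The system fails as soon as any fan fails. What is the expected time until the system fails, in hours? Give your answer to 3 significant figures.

2010

The first failure time is exponential with rate Σλ_i = 1/7500 + 1/3800 + 1/9930 = 0.000497196 per hour.
E[min] = 1/Σλ = 1/0.000497196 = 2011.28 hours.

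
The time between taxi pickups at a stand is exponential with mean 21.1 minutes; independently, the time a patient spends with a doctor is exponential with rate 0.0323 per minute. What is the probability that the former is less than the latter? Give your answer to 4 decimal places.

0.5947

λ_1 = 1/21.1 = 0.0473934, λ_2 = 0.0323.
For independent exponentials, P(the former < the latter) = λ_1/(λ_1+λ_2) = 0.0473934/0.0796934 ≈ 0.5947.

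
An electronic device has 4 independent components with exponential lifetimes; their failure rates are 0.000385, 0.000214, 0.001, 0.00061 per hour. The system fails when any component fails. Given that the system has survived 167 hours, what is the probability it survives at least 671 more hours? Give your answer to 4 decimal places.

Time to first failure ~ Exp(Σλ) with Σλ = 0.002209.
By memorylessness, P(T > 167+671 | T > 167) = P(T > 671) = e^(−0.002209·671) ≈ 0.2271.

0.2271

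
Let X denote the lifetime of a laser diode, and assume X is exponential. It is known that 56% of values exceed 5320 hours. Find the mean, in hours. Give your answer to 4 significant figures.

9175

e^(−λ·5320) = 0.56 ⇒ λ = −ln(0.56)/5320 = 0.000108988.
Mean = 1/λ = 9175.29 hours.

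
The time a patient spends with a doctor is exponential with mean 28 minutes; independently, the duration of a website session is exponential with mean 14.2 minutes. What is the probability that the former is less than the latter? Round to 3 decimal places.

λ_1 = 1/28 = 0.0357143, λ_2 = 1/14.2 = 0.0704225.
For independent exponentials, P(the former < the latter) = λ_1/(λ_1+λ_2) = 0.0357143/0.106137 ≈ 0.336.

0.336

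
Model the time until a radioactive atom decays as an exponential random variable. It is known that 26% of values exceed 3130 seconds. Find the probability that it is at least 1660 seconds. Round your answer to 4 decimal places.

0.4895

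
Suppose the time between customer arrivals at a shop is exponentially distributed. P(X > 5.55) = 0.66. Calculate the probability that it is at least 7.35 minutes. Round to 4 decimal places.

e^(−λ·5.55) = 0.66 ⇒ λ = −ln(0.66)/5.55 = 0.0748676.
P(X > 7.35) = e^(−0.0748676·7.35) = e^(−0.55028) ≈ 0.5768.

0.5768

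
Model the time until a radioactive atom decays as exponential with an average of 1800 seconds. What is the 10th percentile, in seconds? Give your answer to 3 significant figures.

190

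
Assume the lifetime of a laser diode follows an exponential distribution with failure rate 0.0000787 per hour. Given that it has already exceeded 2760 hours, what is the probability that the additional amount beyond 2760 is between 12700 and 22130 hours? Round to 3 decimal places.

Memoryless: the residual past 2760 is again Exp(λ).
P(12700 < residual < 22130) = e^(−λ·12700) − e^(−λ·22130) = 0.36807 − 0.17523 ≈ 0.193.

0.193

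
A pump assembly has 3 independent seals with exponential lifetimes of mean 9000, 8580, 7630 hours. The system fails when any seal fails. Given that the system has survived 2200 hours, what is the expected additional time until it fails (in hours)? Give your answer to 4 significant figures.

2788

First-failure rate Σλ = 1/9000 + 1/8580 + 1/7630 = 0.000358723.
By memorylessness the expected residual is 1/Σλ = 2787.67 hours, regardless of the 2200 already elapsed.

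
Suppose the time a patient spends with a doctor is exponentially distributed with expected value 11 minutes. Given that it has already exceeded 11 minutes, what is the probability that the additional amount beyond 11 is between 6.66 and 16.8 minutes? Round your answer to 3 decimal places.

The rate is λ = 1/11 = 0.0909091 per minute.
Memoryless: the residual past 11 is again Exp(λ).
P(6.66 < residual < 16.8) = e^(−λ·6.66) − e^(−λ·16.8) = 0.54583 − 0.21713 ≈ 0.329.

0.329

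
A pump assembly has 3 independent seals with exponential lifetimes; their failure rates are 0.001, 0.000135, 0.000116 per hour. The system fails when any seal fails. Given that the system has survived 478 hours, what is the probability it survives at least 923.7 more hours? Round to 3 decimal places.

0.315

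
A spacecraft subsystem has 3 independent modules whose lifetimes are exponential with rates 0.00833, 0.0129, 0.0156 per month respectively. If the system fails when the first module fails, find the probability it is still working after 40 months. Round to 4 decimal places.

The time to first failure is exponential with rate Σλ = 0.00833 + 0.0129 + 0.0156 = 0.03683.
P(min > 40) = e^(−0.03683·40) = e^(−1.4732) ≈ 0.2292.

0.2292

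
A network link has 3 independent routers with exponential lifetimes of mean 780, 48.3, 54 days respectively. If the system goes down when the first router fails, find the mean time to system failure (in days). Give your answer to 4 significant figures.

24.69

The first failure time is exponential with rate Σλ_i = 1/780 + 1/48.3 + 1/54 = 0.0405045 per day.
E[min] = 1/Σλ = 1/0.0405045 = 24.6886 days.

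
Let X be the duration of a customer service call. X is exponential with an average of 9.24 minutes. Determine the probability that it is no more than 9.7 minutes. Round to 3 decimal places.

0.650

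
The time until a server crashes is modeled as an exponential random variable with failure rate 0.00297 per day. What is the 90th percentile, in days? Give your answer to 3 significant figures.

Set 1 − e^(−λt) = 0.9, so t = −ln(0.1)/λ = 2.3026/0.00297 ≈ 775.281 days.

775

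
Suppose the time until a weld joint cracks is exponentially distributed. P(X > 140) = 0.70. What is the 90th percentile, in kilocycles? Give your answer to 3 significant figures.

e^(−λ·140) = 0.70 ⇒ λ = −ln(0.70)/140 = 0.00254768.
90th percentile: 1 − e^(−λt) = 0.9, t = −ln(0.1)/λ = 903.797 kilocycles.

904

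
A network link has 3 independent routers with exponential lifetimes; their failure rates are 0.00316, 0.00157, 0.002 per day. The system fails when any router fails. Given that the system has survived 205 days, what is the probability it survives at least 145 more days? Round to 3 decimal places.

Time to first failure ~ Exp(Σλ) with Σλ = 0.00673.
By memorylessness, P(T > 205+145 | T > 205) = P(T > 145) = e^(−0.00673·145) ≈ 0.377.

0.377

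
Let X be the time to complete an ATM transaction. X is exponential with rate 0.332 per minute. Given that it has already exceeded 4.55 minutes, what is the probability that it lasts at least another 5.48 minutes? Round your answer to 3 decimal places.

0.162

By the memoryless property, P(X > 4.55+5.48 | X > 4.55) = P(X > 5.48).
P(X > 5.48) = e^(−1.8194) ≈ 0.162.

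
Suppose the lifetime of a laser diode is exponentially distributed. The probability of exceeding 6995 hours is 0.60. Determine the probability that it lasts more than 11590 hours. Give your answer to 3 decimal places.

0.429

e^(−λ·6995) = 0.60 ⇒ λ = −ln(0.60)/6995 = 0.0000730273.
P(X > 11590) = e^(−0.0000730273·11590) = e^(−0.84639) ≈ 0.429.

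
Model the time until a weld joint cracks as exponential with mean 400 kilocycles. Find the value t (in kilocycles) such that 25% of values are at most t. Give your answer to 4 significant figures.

The rate is λ = 1/400 = 0.0025 per kilocycle.
Set 1 − e^(−λt) = 0.25, so t = −ln(0.75)/λ = 0.28768/0.0025 ≈ 115.073 kilocycles.

115.1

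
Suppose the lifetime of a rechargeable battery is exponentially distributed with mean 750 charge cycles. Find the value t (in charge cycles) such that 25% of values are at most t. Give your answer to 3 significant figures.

216

The rate is λ = 1/750 = 0.00133333 per charge cycle.
Set 1 − e^(−λt) = 0.25, so t = −ln(0.75)/λ = 0.28768/0.00133333 ≈ 215.762 charge cycles.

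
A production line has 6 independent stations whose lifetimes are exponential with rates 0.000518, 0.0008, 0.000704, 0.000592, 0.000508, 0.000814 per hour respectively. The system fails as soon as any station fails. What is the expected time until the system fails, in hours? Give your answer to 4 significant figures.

The time to first failure is exponential with rate Σλ = 0.000518 + 0.0008 + 0.000704 + 0.000592 + 0.000508 + 0.000814 = 0.003936.
E[min] = 1/Σλ = 1/0.003936 = 254.065 hours.

254.1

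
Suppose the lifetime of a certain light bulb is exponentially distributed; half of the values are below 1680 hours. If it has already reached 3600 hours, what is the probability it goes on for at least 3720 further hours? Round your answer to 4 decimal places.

0.2155

For an exponential, median = ln(2)/λ, so λ = ln 2 / 1680 = 0.000412588 per hour.
The exponential is memoryless, so the remaining time is again Exp(λ): the condition X > 3600 is irrelevant.
P(X > 3720) = e^(−1.5348) ≈ 0.2155.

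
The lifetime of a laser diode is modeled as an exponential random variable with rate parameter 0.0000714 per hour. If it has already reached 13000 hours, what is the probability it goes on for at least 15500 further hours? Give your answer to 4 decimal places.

0.3306

P(X > s+t | X > s) = e^(−λ(s+t))/e^(−λs) = e^(−λt), independent of s = 13000.
P(X > 15500) = e^(−1.1067) ≈ 0.3306.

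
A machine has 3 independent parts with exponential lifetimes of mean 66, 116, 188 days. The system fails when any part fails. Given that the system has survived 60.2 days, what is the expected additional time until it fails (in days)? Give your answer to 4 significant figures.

34.37

First-failure rate Σλ = 1/66 + 1/116 + 1/188 = 0.0290914.
By memorylessness the expected residual is 1/Σλ = 34.3745 days, regardless of the 60.2 already elapsed.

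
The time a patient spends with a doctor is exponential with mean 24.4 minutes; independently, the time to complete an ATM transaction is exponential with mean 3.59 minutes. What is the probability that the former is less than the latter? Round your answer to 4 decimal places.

0.1283

λ_1 = 1/24.4 = 0.0409836, λ_2 = 1/3.59 = 0.278552.
For independent exponentials, P(the former < the latter) = λ_1/(λ_1+λ_2) = 0.0409836/0.319535 ≈ 0.1283.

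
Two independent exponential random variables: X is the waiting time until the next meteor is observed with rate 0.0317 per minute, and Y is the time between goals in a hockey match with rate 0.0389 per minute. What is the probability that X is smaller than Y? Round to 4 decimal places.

0.4490

λ_1 = 0.0317, λ_2 = 0.0389.
For independent exponentials, P(X < Y) = λ_1/(λ_1+λ_2) = 0.0317/0.0706 ≈ 0.4490.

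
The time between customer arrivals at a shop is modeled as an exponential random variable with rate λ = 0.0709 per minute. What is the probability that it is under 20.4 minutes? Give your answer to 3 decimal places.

0.765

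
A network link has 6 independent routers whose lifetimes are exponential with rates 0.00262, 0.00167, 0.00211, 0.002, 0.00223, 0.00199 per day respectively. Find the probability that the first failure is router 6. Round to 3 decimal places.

The time to first failure is exponential with rate Σλ = 0.00262 + 0.00167 + 0.00211 + 0.002 + 0.00223 + 0.00199 = 0.01262.
P(router 6 first) = λ_6/Σλ = 0.00199/0.01262 ≈ 0.158.

0.158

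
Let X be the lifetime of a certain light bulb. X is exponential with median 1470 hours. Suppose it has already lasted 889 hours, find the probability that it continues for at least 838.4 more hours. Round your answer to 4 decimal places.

0.6735

For an exponential, median = ln(2)/λ, so λ = ln 2 / 1470 = 0.000471529 per hour.
P(X > s+t | X > s) = e^(−λ(s+t))/e^(−λs) = e^(−λt), independent of s = 889.
P(X > 838.4) = e^(−0.39533) ≈ 0.6735.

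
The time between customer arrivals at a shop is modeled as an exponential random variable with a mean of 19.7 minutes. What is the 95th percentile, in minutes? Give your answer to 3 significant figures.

The rate is λ = 1/19.7 = 0.0507614 per minute.
Set 1 − e^(−λt) = 0.95, so t = −ln(0.05)/λ = 2.9957/0.0507614 ≈ 59.0159 minutes.

59.0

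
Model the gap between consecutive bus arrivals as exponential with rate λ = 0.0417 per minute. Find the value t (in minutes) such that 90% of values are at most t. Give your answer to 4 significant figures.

Set 1 − e^(−λt) = 0.9, so t = −ln(0.1)/λ = 2.3026/0.0417 ≈ 55.2179 minutes.

55.22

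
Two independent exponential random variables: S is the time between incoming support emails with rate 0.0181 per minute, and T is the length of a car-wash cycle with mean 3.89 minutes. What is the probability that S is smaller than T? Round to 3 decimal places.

λ_1 = 0.0181, λ_2 = 1/3.89 = 0.257069.
For independent exponentials, P(S < T) = λ_1/(λ_1+λ_2) = 0.0181/0.275169 ≈ 0.066.

0.066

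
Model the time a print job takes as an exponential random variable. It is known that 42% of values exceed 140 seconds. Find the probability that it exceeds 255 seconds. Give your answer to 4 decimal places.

e^(−λ·140) = 0.42 ⇒ λ = −ln(0.42)/140 = 0.00619643.
P(X > 255) = e^(−0.00619643·255) = e^(−1.5801) ≈ 0.2060.

0.2060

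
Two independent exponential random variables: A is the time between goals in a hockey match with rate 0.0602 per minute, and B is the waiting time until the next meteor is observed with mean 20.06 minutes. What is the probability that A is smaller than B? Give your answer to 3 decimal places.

0.547

λ_1 = 0.0602, λ_2 = 1/20.06 = 0.0498504.
For independent exponentials, P(A < B) = λ_1/(λ_1+λ_2) = 0.0602/0.11005 ≈ 0.547.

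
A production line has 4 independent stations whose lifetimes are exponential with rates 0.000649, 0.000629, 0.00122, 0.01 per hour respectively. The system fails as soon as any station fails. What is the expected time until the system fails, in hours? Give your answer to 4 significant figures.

The time to first failure is exponential with rate Σλ = 0.000649 + 0.000629 + 0.00122 + 0.01 = 0.012498.
E[min] = 1/Σλ = 1/0.012498 = 80.0128 hours.

80.01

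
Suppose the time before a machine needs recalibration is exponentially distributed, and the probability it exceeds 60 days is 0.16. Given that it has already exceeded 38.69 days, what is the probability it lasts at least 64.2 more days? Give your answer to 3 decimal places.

From e^(−λ·60) = 0.16, λ = −ln(0.16)/60 = 0.030543.
Memoryless: P(X > 38.69+64.2 | X > 38.69) = P(X > 64.2) = e^(−0.030543·64.2) ≈ 0.141.

0.141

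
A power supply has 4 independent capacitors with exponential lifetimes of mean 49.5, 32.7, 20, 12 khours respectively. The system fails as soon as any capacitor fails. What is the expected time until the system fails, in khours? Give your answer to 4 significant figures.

The first failure time is exponential with rate Σλ_i = 1/49.5 + 1/32.7 + 1/20 + 1/12 = 0.184116 per khour.
E[min] = 1/Σλ = 1/0.184116 = 5.43135 khours.

5.431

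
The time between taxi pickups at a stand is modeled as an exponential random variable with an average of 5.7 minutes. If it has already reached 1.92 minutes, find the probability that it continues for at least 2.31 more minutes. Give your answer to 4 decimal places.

The rate is λ = 1/5.7 = 0.175439 per minute.
The exponential is memoryless, so the remaining time is again Exp(λ): the condition X > 1.92 is irrelevant.
P(X > 2.31) = e^(−0.40526) ≈ 0.6668.

0.6668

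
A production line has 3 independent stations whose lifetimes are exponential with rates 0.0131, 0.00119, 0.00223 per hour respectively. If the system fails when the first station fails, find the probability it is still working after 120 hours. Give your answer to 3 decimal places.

The time to first failure is exponential with rate Σλ = 0.0131 + 0.00119 + 0.00223 = 0.01652.
P(min > 120) = e^(−0.01652·120) = e^(−1.9824) ≈ 0.138.

0.138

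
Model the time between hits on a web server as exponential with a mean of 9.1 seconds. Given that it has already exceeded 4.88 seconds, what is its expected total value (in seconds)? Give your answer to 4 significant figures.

13.98

The rate is λ = 1/9.1 = 0.10989 per second.
By memorylessness, E[X | X > 4.88] = 4.88 + 1/λ = 4.88 + 9.1 = 13.98 seconds.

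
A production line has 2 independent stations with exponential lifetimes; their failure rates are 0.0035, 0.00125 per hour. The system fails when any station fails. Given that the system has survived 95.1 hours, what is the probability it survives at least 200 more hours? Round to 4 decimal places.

Time to first failure ~ Exp(Σλ) with Σλ = 0.00475.
By memorylessness, P(T > 95.1+200 | T > 95.1) = P(T > 200) = e^(−0.00475·200) ≈ 0.3867.

0.3867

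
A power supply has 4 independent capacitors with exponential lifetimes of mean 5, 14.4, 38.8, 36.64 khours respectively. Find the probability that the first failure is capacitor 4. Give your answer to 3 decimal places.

0.085

Rates: λ_i = 1/mean_i → 0.2, 0.0694444, 0.0257732, 0.0272926; Σλ = 0.32251.
P(capacitor 4 first) = λ_4/Σλ = 0.0272926/0.32251 ≈ 0.085.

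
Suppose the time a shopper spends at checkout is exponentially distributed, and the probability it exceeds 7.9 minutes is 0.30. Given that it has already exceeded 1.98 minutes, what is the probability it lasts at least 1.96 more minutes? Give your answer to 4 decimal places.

From e^(−λ·7.9) = 0.30, λ = −ln(0.30)/7.9 = 0.152402.
Memoryless: P(X > 1.98+1.96 | X > 1.98) = P(X > 1.96) = e^(−0.152402·1.96) ≈ 0.7418.

0.7418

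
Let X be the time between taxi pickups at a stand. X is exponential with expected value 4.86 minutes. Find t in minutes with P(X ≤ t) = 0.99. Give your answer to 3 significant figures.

The rate is λ = 1/4.86 = 0.205761 per minute.
Set 1 − e^(−λt) = 0.99, so t = −ln(0.01)/λ = 4.6052/0.205761 ≈ 22.3811 minutes.

22.4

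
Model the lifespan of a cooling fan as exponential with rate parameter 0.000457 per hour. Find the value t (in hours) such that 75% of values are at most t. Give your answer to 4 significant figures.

Set 1 − e^(−λt) = 0.75, so t = −ln(0.25)/λ = 1.3863/0.000457 ≈ 3033.47 hours.

3033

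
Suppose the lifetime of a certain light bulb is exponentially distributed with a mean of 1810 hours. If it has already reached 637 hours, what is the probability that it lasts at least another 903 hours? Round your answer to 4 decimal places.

The rate is λ = 1/1810 = 0.000552486 per hour.
P(X > s+t | X > s) = e^(−λ(s+t))/e^(−λs) = e^(−λt), independent of s = 637.
P(X > 903) = e^(−0.4989) ≈ 0.6072.

0.6072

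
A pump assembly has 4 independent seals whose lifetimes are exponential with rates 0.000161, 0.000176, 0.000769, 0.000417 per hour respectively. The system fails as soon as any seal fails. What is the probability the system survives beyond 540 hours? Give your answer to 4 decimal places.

The time to first failure is exponential with rate Σλ = 0.000161 + 0.000176 + 0.000769 + 0.000417 = 0.001523.
P(min > 540) = e^(−0.001523·540) = e^(−0.82242) ≈ 0.4394.

0.4394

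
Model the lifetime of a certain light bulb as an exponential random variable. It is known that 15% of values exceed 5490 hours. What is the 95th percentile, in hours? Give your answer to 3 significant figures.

e^(−λ·5490) = 0.15 ⇒ λ = −ln(0.15)/5490 = 0.000345559.
95th percentile: 1 − e^(−λt) = 0.95, t = −ln(0.05)/λ = 8669.23 hours.

8670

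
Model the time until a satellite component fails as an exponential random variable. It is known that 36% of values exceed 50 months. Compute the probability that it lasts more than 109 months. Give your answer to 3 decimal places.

e^(−λ·50) = 0.36 ⇒ λ = −ln(0.36)/50 = 0.020433.
P(X > 109) = e^(−0.020433·109) = e^(−2.2272) ≈ 0.108.

0.108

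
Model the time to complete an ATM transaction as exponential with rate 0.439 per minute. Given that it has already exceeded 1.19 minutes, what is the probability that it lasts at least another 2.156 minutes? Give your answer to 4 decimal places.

P(X > s+t | X > s) = e^(−λ(s+t))/e^(−λs) = e^(−λt), independent of s = 1.19.
P(X > 2.156) = e^(−0.94648) ≈ 0.3881.

0.3881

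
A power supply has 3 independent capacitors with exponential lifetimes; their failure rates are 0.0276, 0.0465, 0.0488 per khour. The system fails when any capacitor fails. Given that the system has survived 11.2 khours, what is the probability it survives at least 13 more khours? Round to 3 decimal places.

Time to first failure ~ Exp(Σλ) with Σλ = 0.1229.
By memorylessness, P(T > 11.2+13 | T > 11.2) = P(T > 13) = e^(−0.1229·13) ≈ 0.202.

0.202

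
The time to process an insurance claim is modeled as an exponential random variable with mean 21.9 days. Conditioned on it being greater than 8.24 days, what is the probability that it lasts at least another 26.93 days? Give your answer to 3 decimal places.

0.292

The rate is λ = 1/21.9 = 0.0456621 per day.
P(X > s+t | X > s) = e^(−λ(s+t))/e^(−λs) = e^(−λt), independent of s = 8.24.
P(X > 26.93) = e^(−1.2297) ≈ 0.292.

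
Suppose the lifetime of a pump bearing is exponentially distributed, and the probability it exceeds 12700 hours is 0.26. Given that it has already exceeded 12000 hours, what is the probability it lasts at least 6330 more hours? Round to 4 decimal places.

0.5110

From e^(−λ·12700) = 0.26, λ = −ln(0.26)/12700 = 0.000106069.
Memoryless: P(X > 12000+6330 | X > 12000) = P(X > 6330) = e^(−0.000106069·6330) ≈ 0.5110.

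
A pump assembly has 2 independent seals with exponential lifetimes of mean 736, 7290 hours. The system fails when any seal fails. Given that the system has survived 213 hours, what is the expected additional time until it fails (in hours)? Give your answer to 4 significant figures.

668.5

First-failure rate Σλ = 1/736 + 1/7290 = 0.00149587.
By memorylessness the expected residual is 1/Σλ = 668.507 hours, regardless of the 213 already elapsed.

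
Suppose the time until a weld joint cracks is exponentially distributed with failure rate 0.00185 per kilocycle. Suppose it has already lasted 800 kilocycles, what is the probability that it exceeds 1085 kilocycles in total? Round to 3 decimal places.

0.590

The exponential is memoryless, so the remaining time is again Exp(λ): the condition X > 800 is irrelevant.
P(X > 285) = e^(−0.52725) ≈ 0.590.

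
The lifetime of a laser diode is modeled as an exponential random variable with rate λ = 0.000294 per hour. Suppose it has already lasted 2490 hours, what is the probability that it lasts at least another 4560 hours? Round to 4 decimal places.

0.2617

P(X > s+t | X > s) = e^(−λ(s+t))/e^(−λs) = e^(−λt), independent of s = 2490.
P(X > 4560) = e^(−1.3406) ≈ 0.2617.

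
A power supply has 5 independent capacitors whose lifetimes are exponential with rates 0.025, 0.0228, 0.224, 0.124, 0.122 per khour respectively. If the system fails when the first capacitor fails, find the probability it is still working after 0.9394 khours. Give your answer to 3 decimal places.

The time to first failure is exponential with rate Σλ = 0.025 + 0.0228 + 0.224 + 0.124 + 0.122 = 0.5178.
P(min > 0.9394) = e^(−0.5178·0.9394) = e^(−0.48642) ≈ 0.615.

0.615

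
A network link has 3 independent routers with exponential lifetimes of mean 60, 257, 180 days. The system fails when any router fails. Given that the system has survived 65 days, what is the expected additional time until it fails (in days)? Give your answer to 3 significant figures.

First-failure rate Σλ = 1/60 + 1/257 + 1/180 = 0.0261133.
By memorylessness the expected residual is 1/Σλ = 38.2947 days, regardless of the 65 already elapsed.

38.3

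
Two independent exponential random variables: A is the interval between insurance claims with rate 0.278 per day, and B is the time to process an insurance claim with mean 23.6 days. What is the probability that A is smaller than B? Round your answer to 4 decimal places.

0.8677

λ_1 = 0.278, λ_2 = 1/23.6 = 0.0423729.
For independent exponentials, P(A < B) = λ_1/(λ_1+λ_2) = 0.278/0.320373 ≈ 0.8677.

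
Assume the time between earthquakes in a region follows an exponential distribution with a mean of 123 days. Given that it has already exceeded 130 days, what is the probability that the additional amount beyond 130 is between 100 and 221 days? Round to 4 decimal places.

The rate is λ = 1/123 = 0.00813008 per day.
Memoryless: the residual past 130 is again Exp(λ).
P(100 < residual < 221) = e^(−λ·100) − e^(−λ·221) = 0.44352 − 0.16584 ≈ 0.2777.

0.2777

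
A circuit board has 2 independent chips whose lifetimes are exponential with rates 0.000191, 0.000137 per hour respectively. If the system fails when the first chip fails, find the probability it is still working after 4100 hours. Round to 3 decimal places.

0.261

The time to first failure is exponential with rate Σλ = 0.000191 + 0.000137 = 0.000328.
P(min > 4100) = e^(−0.000328·4100) = e^(−1.3448) ≈ 0.261.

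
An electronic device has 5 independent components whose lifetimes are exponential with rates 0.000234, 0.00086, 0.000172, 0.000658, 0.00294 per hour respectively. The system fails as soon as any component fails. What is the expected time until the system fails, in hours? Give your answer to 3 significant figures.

206

The time to first failure is exponential with rate Σλ = 0.000234 + 0.00086 + 0.000172 + 0.000658 + 0.00294 = 0.004864.
E[min] = 1/Σλ = 1/0.004864 = 205.592 hours.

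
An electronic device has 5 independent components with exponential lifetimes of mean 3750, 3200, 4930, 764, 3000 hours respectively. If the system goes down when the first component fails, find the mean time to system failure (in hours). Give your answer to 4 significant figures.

412.5

The first failure time is exponential with rate Σλ_i = 1/3750 + 1/3200 + 1/4930 + 1/764 + 1/3000 = 0.00242424 per hour.
E[min] = 1/Σλ = 1/0.00242424 = 412.5 hours.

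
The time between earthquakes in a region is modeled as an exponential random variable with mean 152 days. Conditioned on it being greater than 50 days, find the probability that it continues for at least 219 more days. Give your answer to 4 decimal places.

The rate is λ = 1/152 = 0.00657895 per day.
The exponential is memoryless, so the remaining time is again Exp(λ): the condition X > 50 is irrelevant.
P(X > 219) = e^(−1.4408) ≈ 0.2367.

0.2367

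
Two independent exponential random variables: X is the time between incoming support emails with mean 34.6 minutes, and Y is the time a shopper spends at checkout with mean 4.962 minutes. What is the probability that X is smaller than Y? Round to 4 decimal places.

λ_1 = 1/34.6 = 0.0289017, λ_2 = 1/4.962 = 0.201532.
For independent exponentials, P(X < Y) = λ_1/(λ_1+λ_2) = 0.0289017/0.230433 ≈ 0.1254.

0.1254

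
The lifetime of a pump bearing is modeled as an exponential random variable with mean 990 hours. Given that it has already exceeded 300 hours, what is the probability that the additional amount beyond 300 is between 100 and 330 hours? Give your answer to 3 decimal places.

0.187

The rate is λ = 1/990 = 0.0010101 per hour.
Memoryless: the residual past 300 is again Exp(λ).
P(100 < residual < 330) = e^(−λ·100) − e^(−λ·330) = 0.90392 − 0.71653 ≈ 0.187.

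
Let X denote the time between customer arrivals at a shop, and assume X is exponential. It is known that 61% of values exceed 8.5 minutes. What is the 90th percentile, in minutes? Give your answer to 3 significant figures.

e^(−λ·8.5) = 0.61 ⇒ λ = −ln(0.61)/8.5 = 0.0581525.
90th percentile: 1 − e^(−λt) = 0.9, t = −ln(0.1)/λ = 39.5956 minutes.

39.6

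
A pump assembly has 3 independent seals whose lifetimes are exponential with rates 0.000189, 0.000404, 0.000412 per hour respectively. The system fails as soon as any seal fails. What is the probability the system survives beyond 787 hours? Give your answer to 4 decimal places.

0.4534

The time to first failure is exponential with rate Σλ = 0.000189 + 0.000404 + 0.000412 = 0.001005.
P(min > 787) = e^(−0.001005·787) = e^(−0.79094) ≈ 0.4534.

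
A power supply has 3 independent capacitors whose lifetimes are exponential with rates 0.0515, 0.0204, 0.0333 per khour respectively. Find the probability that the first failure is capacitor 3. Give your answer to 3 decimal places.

The time to first failure is exponential with rate Σλ = 0.0515 + 0.0204 + 0.0333 = 0.1052.
P(capacitor 3 first) = λ_3/Σλ = 0.0333/0.1052 ≈ 0.317.

0.317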